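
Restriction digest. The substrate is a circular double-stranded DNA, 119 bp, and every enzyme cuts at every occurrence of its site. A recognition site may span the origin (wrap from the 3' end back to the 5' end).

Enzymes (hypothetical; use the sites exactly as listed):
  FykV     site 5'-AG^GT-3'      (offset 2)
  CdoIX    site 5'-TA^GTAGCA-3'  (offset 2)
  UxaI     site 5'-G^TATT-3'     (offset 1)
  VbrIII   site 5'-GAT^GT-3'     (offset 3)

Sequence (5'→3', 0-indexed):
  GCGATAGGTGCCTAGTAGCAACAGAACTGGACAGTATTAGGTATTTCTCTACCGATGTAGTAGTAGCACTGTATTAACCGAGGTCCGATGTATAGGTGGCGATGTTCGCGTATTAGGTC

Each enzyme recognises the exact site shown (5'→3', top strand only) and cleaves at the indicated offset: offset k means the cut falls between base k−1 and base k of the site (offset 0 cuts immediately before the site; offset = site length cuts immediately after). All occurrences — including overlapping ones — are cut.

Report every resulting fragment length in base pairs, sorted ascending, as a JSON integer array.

Site scan:
  FykV (AGGT, off=2): starts [5, 38, 80, 93, 114] → cuts [7, 40, 82, 95, 116]
  CdoIX (TAGTAGCA, off=2): starts [12, 60] → cuts [14, 62]
  UxaI (GTATT, off=1): starts [33, 40, 70, 109] → cuts [34, 41, 71, 110]
  VbrIII (GATGT, off=3): starts [53, 86, 100] → cuts [56, 89, 103]

Pooled cuts: [7, 14, 34, 40, 41, 56, 62, 71, 82, 89, 95, 103, 110, 116]

Fragment lengths:
  7→14: 7 bp
  14→34: 20 bp
  34→40: 6 bp
  40→41: 1 bp
  41→56: 15 bp
  56→62: 6 bp
  62→71: 9 bp
  71→82: 11 bp
  82→89: 7 bp
  89→95: 6 bp
  95→103: 8 bp
  103→110: 7 bp
  110→116: 6 bp
  116→7 (wrap): 119-116+7 = 10 bp

[1,6,6,6,6,7,7,7,8,9,10,11,15,20]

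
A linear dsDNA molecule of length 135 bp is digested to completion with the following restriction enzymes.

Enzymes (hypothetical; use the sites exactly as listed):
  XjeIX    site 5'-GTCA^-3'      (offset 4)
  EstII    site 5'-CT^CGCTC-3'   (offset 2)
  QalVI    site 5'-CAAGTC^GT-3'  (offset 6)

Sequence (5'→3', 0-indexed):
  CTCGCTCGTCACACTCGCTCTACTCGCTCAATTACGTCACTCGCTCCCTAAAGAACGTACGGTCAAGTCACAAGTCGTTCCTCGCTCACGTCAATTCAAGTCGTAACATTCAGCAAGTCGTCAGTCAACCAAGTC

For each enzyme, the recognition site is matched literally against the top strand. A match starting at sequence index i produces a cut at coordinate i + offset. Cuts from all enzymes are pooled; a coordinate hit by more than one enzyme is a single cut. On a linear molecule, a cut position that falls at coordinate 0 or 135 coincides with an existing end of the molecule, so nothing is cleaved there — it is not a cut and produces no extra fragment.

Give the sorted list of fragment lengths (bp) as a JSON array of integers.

Site scan:
  XjeIX (GTCA, off=4): starts [7, 35, 61, 66, 89, 119, 123] → cuts [11, 39, 65, 70, 93, 123, 127]
  EstII (CTCGCTC, off=2): starts [0, 13, 22, 39, 80] → cuts [2, 15, 24, 41, 82]
  QalVI (CAAGTCGT, off=6): starts [70, 96, 113] → cuts [76, 102, 119]

Pooled cuts: [2, 11, 15, 24, 39, 41, 65, 70, 76, 82, 93, 102, 119, 123, 127]

Fragment lengths:
  [0,2): 2 bp
  [2,11): 9 bp
  [11,15): 4 bp
  [15,24): 9 bp
  [24,39): 15 bp
  [39,41): 2 bp
  [41,65): 24 bp
  [65,70): 5 bp
  [70,76): 6 bp
  [76,82): 6 bp
  [82,93): 11 bp
  [93,102): 9 bp
  [102,119): 17 bp
  [119,123): 4 bp
  [123,127): 4 bp
  [127,135): 8 bp

[2,2,4,4,4,5,6,6,8,9,9,9,11,15,17,24]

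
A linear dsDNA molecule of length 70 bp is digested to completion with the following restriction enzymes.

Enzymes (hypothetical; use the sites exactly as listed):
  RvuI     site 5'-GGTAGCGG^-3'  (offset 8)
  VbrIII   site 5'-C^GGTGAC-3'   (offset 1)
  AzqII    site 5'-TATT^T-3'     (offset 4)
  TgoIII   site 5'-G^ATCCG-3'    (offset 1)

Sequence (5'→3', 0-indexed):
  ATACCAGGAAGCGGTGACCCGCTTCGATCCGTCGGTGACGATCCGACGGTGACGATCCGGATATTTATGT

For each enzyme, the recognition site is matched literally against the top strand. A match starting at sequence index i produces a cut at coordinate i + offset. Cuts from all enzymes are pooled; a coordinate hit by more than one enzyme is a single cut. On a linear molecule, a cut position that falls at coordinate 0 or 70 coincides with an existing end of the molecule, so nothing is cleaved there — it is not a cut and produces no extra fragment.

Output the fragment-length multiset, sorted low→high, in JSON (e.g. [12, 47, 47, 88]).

[5,7,7,7,7,11,12,14]

Per-enzyme occurrences:
  RvuI (GGTAGCGG, off=8): no sites
  VbrIII CGGTGAC/1: at [11, 32, 46] ⇒ [12, 33, 47]
  AzqII TATTT/4: at [61] ⇒ [65]
  TgoIII GATCCG/1: at [25, 39, 53] ⇒ [26, 40, 54]

Pooled cuts: [12, 26, 33, 40, 47, 54, 65]

Fragments:
  [0,12): 12 bp
  [12,26): 14 bp
  [26,33): 7 bp
  [33,40): 7 bp
  [40,47): 7 bp
  [47,54): 7 bp
  [54,65): 11 bp
  [65,70): 5 bp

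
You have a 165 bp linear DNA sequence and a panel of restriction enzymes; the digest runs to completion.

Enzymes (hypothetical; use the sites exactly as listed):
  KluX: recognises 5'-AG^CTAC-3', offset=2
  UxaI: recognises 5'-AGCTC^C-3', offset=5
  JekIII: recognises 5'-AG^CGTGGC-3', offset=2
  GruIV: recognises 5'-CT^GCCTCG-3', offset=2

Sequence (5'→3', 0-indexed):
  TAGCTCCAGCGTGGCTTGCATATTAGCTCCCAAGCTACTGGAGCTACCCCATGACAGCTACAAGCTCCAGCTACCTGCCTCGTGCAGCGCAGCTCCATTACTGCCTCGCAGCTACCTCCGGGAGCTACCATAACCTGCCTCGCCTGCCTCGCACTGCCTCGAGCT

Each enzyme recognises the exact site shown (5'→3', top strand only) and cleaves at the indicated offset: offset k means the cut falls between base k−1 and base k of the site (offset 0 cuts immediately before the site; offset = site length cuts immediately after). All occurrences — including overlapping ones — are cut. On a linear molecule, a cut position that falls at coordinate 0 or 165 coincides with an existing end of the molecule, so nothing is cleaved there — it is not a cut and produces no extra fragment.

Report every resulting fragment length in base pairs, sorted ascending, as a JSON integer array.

Per-enzyme occurrences:
  KluX (AGCTAC, off=2): starts [32, 41, 55, 68, 109, 122] → cuts [34, 43, 57, 70, 111, 124]
  UxaI (AGCTCC, off=5): starts [1, 24, 62, 90] → cuts [6, 29, 67, 95]
  JekIII (AGCGTGGC, off=2): starts [7] → cuts [9]
  GruIV (CTGCCTCG, off=2): starts [74, 100, 134, 143, 153] → cuts [76, 102, 136, 145, 155]

Pooled cuts: [6, 9, 29, 34, 43, 57, 67, 70, 76, 95, 102, 111, 124, 136, 145, 155]

Fragments:
  [0,6): 6 bp
  [6,9): 3 bp
  [9,29): 20 bp
  [29,34): 5 bp
  [34,43): 9 bp
  [43,57): 14 bp
  [57,67): 10 bp
  [67,70): 3 bp
  [70,76): 6 bp
  [76,95): 19 bp
  [95,102): 7 bp
  [102,111): 9 bp
  [111,124): 13 bp
  [124,136): 12 bp
  [136,145): 9 bp
  [145,155): 10 bp
  [155,165): 10 bp

[3,3,5,6,6,7,9,9,9,10,10,10,12,13,14,19,20]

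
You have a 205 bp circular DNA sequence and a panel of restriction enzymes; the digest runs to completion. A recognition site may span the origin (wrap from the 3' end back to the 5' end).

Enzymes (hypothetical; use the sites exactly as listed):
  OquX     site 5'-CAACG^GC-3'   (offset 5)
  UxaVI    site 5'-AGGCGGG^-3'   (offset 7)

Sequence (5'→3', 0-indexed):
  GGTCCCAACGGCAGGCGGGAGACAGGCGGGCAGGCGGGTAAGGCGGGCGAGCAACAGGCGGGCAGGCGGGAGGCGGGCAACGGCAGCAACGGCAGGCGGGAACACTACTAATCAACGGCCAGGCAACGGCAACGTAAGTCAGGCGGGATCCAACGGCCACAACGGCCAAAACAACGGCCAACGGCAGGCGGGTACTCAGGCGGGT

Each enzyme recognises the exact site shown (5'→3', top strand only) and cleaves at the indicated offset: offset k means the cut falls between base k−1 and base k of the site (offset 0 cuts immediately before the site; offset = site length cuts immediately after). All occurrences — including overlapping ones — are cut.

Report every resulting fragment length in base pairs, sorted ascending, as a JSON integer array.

[5,7,7,8,8,8,9,9,9,9,9,9,11,11,11,12,12,15,17,19]

Scan for sites:
  OquX CAACGGC/5: at [5, 77, 86, 112, 123, 150, 159, 171, 178] ⇒ [10, 82, 91, 117, 128, 155, 164, 176, 183]
  UxaVI AGGCGGG/7: at [12, 23, 31, 40, 55, 63, 70, 93, 140, 185, 197] ⇒ [19, 30, 38, 47, 62, 70, 77, 100, 147, 192, 204]

All cut coordinates (distinct, sorted): [10, 19, 30, 38, 47, 62, 70, 77, 82, 91, 100, 117, 128, 147, 155, 164, 176, 183, 192, 204]

Fragments:
  10→19: 9 bp
  19→30: 11 bp
  30→38: 8 bp
  38→47: 9 bp
  47→62: 15 bp
  62→70: 8 bp
  70→77: 7 bp
  77→82: 5 bp
  82→91: 9 bp
  91→100: 9 bp
  100→117: 17 bp
  117→128: 11 bp
  128→147: 19 bp
  147→155: 8 bp
  155→164: 9 bp
  164→176: 12 bp
  176→183: 7 bp
  183→192: 9 bp
  192→204: 12 bp
  204→10 (wrap): 205-204+10 = 11 bp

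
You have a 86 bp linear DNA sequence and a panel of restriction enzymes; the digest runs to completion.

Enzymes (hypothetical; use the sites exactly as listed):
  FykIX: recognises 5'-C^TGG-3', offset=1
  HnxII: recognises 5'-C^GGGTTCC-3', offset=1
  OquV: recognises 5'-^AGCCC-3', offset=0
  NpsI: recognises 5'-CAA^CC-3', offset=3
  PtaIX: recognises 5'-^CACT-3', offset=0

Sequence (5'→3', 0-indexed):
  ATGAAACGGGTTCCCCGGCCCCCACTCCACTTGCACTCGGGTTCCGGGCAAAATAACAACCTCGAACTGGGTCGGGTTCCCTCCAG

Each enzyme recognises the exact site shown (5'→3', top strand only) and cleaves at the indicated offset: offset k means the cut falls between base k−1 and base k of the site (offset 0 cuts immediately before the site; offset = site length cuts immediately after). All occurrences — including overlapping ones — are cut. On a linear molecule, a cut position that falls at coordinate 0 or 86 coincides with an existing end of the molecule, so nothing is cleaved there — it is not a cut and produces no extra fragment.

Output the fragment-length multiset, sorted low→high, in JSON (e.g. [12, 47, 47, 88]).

[5,5,6,6,7,8,13,15,21]

Site scan:
  FykIX (CTGG, off=1): starts [66] → cuts [67]
  HnxII (CGGGTTCC, off=1): starts [6, 37, 72] → cuts [7, 38, 73]
  OquV (AGCCC, off=0): no sites
  NpsI (CAACC, off=3): starts [56] → cuts [59]
  PtaIX (CACT, off=0): starts [22, 27, 33] → cuts [22, 27, 33]

Pooled cuts: [7, 22, 27, 33, 38, 59, 67, 73]

Fragment lengths:
  [0,7): 7 bp
  [7,22): 15 bp
  [22,27): 5 bp
  [27,33): 6 bp
  [33,38): 5 bp
  [38,59): 21 bp
  [59,67): 8 bp
  [67,73): 6 bp
  [73,86): 13 bp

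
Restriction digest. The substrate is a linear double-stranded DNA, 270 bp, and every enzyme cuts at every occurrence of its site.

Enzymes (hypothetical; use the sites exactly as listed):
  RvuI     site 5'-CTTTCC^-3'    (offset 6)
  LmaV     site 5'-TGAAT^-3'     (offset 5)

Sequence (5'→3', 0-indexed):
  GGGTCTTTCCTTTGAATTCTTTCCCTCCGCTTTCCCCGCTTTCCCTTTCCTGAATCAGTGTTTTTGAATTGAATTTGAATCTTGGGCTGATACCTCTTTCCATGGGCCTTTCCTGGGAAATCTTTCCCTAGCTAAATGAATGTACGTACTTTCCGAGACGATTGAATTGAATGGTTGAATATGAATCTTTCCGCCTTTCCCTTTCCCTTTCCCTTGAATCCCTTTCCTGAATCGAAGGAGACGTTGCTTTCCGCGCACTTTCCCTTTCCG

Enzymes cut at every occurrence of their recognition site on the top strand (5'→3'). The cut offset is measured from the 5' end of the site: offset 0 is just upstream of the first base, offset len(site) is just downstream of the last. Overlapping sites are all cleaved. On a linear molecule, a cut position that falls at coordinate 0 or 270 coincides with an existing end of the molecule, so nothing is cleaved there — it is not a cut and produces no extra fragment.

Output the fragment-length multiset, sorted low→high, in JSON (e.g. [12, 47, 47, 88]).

Site scan:
  RvuI (CTTTCC, off=6): starts [4, 18, 29, 38, 44, 95, 107, 121, 148, 186, 194, 200, 206, 221, 246, 257, 263] → cuts [10, 24, 35, 44, 50, 101, 113, 127, 154, 192, 200, 206, 212, 227, 252, 263, 269]
  LmaV (TGAAT, off=5): starts [12, 50, 64, 69, 75, 136, 162, 167, 175, 181, 214, 227] → cuts [17, 55, 69, 74, 80, 141, 167, 172, 180, 186, 219, 232]

Pooled cuts: [10, 17, 24, 35, 44, 50, 55, 69, 74, 80, 101, 113, 127, 141, 154, 167, 172, 180, 186, 192, 200, 206, 212, 219, 227, 232, 252, 263, 269]

Fragments:
  [0,10): 10 bp
  [10,17): 7 bp
  [17,24): 7 bp
  [24,35): 11 bp
  [35,44): 9 bp
  [44,50): 6 bp
  [50,55): 5 bp
  [55,69): 14 bp
  [69,74): 5 bp
  [74,80): 6 bp
  [80,101): 21 bp
  [101,113): 12 bp
  [113,127): 14 bp
  [127,141): 14 bp
  [141,154): 13 bp
  [154,167): 13 bp
  [167,172): 5 bp
  [172,180): 8 bp
  [180,186): 6 bp
  [186,192): 6 bp
  [192,200): 8 bp
  [200,206): 6 bp
  [206,212): 6 bp
  [212,219): 7 bp
  [219,227): 8 bp
  [227,232): 5 bp
  [232,252): 20 bp
  [252,263): 11 bp
  [263,269): 6 bp
  [269,270): 1 bp

[1,5,5,5,5,6,6,6,6,6,6,6,7,7,7,8,8,8,9,10,11,11,12,13,13,14,14,14,20,21]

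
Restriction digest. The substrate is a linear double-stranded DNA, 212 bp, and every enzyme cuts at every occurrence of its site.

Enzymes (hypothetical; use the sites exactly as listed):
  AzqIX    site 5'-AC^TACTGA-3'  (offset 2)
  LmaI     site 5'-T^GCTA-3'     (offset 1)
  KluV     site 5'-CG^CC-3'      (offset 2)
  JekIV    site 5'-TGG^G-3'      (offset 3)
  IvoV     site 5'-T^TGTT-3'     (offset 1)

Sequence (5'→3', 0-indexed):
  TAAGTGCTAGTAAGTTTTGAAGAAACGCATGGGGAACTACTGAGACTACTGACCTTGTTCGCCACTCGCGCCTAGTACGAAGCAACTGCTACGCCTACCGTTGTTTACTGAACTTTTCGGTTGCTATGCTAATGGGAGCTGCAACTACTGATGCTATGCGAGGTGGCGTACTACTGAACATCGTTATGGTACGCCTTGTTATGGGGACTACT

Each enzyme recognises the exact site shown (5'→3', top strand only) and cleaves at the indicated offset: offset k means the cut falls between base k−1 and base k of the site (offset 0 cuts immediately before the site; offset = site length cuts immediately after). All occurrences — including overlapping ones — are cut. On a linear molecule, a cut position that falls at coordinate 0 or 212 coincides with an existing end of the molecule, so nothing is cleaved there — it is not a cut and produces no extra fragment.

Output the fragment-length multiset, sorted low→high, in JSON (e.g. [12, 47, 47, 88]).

Site scan:
  AzqIX (ACTACTGA, off=2): starts [35, 44, 143, 169] → cuts [37, 46, 145, 171]
  LmaI (TGCTA, off=1): starts [4, 86, 121, 126, 151] → cuts [5, 87, 122, 127, 152]
  KluV (CGCC, off=2): starts [59, 68, 91, 191] → cuts [61, 70, 93, 193]
  JekIV (TGGG, off=3): starts [29, 132, 201] → cuts [32, 135, 204]
  IvoV (TTGTT, off=1): starts [54, 100, 195] → cuts [55, 101, 196]

Pooled cuts: [5, 32, 37, 46, 55, 61, 70, 87, 93, 101, 122, 127, 135, 145, 152, 171, 193, 196, 204]

Fragment lengths:
  [0,5): 5 bp
  [5,32): 27 bp
  [32,37): 5 bp
  [37,46): 9 bp
  [46,55): 9 bp
  [55,61): 6 bp
  [61,70): 9 bp
  [70,87): 17 bp
  [87,93): 6 bp
  [93,101): 8 bp
  [101,122): 21 bp
  [122,127): 5 bp
  [127,135): 8 bp
  [135,145): 10 bp
  [145,152): 7 bp
  [152,171): 19 bp
  [171,193): 22 bp
  [193,196): 3 bp
  [196,204): 8 bp
  [204,212): 8 bp

[3,5,5,5,6,6,7,8,8,8,8,9,9,9,10,17,19,21,22,27]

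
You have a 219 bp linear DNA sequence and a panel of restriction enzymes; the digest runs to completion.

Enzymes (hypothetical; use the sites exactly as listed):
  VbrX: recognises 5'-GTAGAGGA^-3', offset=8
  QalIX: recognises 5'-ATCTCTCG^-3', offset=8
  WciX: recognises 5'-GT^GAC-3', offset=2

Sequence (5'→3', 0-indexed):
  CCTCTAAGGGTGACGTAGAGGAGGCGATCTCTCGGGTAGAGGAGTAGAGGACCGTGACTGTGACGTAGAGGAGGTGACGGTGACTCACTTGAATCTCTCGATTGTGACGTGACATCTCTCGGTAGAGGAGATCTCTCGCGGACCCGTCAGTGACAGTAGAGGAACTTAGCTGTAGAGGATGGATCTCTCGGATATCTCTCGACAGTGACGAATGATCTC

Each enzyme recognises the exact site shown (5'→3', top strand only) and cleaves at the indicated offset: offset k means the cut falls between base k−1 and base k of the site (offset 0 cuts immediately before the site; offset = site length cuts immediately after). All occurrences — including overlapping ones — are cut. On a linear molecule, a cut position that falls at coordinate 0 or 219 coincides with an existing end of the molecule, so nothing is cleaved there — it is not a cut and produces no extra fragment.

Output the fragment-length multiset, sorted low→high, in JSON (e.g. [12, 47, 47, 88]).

[3,4,5,5,5,6,6,8,8,9,9,11,11,11,11,11,11,12,12,13,13,16,19]

Site scan:
  VbrX (GTAGAGGA, off=8): starts [14, 35, 43, 64, 121, 155, 171] → cuts [22, 43, 51, 72, 129, 163, 179]
  QalIX (ATCTCTCG, off=8): starts [26, 92, 113, 130, 182, 193] → cuts [34, 100, 121, 138, 190, 201]
  WciX (GTGAC, off=2): starts [9, 53, 59, 73, 79, 103, 108, 149, 204] → cuts [11, 55, 61, 75, 81, 105, 110, 151, 206]

Pooled cuts: [11, 22, 34, 43, 51, 55, 61, 72, 75, 81, 100, 105, 110, 121, 129, 138, 151, 163, 179, 190, 201, 206]

Fragment lengths:
  [0,11): 11 bp
  [11,22): 11 bp
  [22,34): 12 bp
  [34,43): 9 bp
  [43,51): 8 bp
  [51,55): 4 bp
  [55,61): 6 bp
  [61,72): 11 bp
  [72,75): 3 bp
  [75,81): 6 bp
  [81,100): 19 bp
  [100,105): 5 bp
  [105,110): 5 bp
  [110,121): 11 bp
  [121,129): 8 bp
  [129,138): 9 bp
  [138,151): 13 bp
  [151,163): 12 bp
  [163,179): 16 bp
  [179,190): 11 bp
  [190,201): 11 bp
  [201,206): 5 bp
  [206,219): 13 bp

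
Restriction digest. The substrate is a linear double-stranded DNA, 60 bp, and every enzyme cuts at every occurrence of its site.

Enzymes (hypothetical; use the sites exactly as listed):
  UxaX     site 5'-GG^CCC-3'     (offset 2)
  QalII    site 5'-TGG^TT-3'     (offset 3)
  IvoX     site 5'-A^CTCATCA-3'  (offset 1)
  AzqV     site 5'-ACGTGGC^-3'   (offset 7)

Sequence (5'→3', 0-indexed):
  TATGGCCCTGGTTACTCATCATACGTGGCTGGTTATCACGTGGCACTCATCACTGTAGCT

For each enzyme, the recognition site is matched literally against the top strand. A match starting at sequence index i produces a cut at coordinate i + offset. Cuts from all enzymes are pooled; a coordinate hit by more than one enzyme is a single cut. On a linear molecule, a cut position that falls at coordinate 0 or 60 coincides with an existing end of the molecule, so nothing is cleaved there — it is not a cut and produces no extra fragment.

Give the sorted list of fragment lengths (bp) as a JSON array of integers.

[1,3,3,5,6,12,15,15]

Site scan:
  UxaX GGCCC/2: at [3] ⇒ [5]
  QalII TGGTT/3: at [8, 29] ⇒ [11, 32]
  IvoX ACTCATCA/1: at [13, 44] ⇒ [14, 45]
  AzqV ACGTGGC/7: at [22, 37] ⇒ [29, 44]

All cut coordinates (distinct, sorted): [5, 11, 14, 29, 32, 44, 45]

Fragment lengths:
  [0,5): 5 bp
  [5,11): 6 bp
  [11,14): 3 bp
  [14,29): 15 bp
  [29,32): 3 bp
  [32,44): 12 bp
  [44,45): 1 bp
  [45,60): 15 bp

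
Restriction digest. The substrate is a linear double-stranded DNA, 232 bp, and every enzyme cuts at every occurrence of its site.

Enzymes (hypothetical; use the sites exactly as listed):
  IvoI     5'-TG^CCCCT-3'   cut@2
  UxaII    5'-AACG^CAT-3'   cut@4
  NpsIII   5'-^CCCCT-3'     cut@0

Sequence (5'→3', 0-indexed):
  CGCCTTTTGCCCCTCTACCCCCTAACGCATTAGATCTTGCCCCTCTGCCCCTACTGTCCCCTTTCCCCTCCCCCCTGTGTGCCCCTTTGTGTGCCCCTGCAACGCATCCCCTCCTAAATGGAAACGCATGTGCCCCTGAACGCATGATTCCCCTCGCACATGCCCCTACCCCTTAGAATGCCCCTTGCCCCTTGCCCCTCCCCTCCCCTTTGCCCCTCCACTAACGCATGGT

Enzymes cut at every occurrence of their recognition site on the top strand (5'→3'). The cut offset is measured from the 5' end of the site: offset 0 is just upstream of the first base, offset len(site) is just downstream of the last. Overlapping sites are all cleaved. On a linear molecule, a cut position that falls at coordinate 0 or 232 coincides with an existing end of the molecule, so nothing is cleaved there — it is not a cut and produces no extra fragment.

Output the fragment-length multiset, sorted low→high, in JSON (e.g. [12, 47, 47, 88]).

[3,5,5,6,6,6,7,7,7,7,7,8,8,9,9,9,10,10,10,11,12,12,12,13,14,19]

Site scan:
  IvoI (TGCCCCT, off=2): starts [7, 37, 45, 79, 91, 130, 160, 178, 185, 192, 210] → cuts [9, 39, 47, 81, 93, 132, 162, 180, 187, 194, 212]
  UxaII (AACGCAT, off=4): starts [23, 100, 122, 138, 222] → cuts [27, 104, 126, 142, 226]
  NpsIII (CCCCT, off=0): starts [9, 18, 39, 47, 57, 64, 71, 81, 93, 107, 132, 149, 162, 168, 180, 187, 194, 199, 204, 212] → cuts [9, 18, 39, 47, 57, 64, 71, 81, 93, 107, 132, 149, 162, 168, 180, 187, 194, 199, 204, 212]

Pooled cuts: [9, 18, 27, 39, 47, 57, 64, 71, 81, 93, 104, 107, 126, 132, 142, 149, 162, 168, 180, 187, 194, 199, 204, 212, 226]

Fragment lengths:
  [0,9): 9 bp
  [9,18): 9 bp
  [18,27): 9 bp
  [27,39): 12 bp
  [39,47): 8 bp
  [47,57): 10 bp
  [57,64): 7 bp
  [64,71): 7 bp
  [71,81): 10 bp
  [81,93): 12 bp
  [93,104): 11 bp
  [104,107): 3 bp
  [107,126): 19 bp
  [126,132): 6 bp
  [132,142): 10 bp
  [142,149): 7 bp
  [149,162): 13 bp
  [162,168): 6 bp
  [168,180): 12 bp
  [180,187): 7 bp
  [187,194): 7 bp
  [194,199): 5 bp
  [199,204): 5 bp
  [204,212): 8 bp
  [212,226): 14 bp
  [226,232): 6 bp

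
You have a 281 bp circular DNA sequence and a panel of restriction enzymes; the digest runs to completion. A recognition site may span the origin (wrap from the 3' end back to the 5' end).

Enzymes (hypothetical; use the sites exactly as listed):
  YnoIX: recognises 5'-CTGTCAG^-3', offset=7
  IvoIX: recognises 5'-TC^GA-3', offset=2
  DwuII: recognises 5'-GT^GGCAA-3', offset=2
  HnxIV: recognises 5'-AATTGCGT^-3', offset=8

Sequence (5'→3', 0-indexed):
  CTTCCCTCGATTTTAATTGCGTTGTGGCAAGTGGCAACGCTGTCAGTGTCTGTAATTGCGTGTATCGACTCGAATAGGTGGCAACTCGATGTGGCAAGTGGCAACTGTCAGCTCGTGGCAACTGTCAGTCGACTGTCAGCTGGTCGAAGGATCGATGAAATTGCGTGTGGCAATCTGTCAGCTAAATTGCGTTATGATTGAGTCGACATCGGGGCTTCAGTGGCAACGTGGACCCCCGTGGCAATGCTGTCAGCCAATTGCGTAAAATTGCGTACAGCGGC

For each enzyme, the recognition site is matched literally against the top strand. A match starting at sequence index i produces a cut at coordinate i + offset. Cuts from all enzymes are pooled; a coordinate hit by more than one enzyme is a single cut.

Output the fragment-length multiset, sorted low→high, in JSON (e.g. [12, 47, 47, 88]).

Site scan:
  YnoIX (CTGTCAG, off=7): starts [39, 104, 121, 132, 174, 246] → cuts [46, 111, 128, 139, 181, 253]
  IvoIX (TCGA, off=2): starts [6, 64, 69, 85, 128, 143, 151, 202] → cuts [8, 66, 71, 87, 130, 145, 153, 204]
  DwuII (GTGGCAA, off=2): starts [23, 30, 77, 90, 97, 114, 166, 219, 237] → cuts [25, 32, 79, 92, 99, 116, 168, 221, 239]
  HnxIV (AATTGCGT, off=8): starts [14, 53, 158, 184, 255, 265] → cuts [22, 61, 166, 192, 263, 273]

All cut coordinates (distinct, sorted): [8, 22, 25, 32, 46, 61, 66, 71, 79, 87, 92, 99, 111, 116, 128, 130, 139, 145, 153, 166, 168, 181, 192, 204, 221, 239, 253, 263, 273]

Fragment lengths:
  8→22: 14 bp
  22→25: 3 bp
  25→32: 7 bp
  32→46: 14 bp
  46→61: 15 bp
  61→66: 5 bp
  66→71: 5 bp
  71→79: 8 bp
  79→87: 8 bp
  87→92: 5 bp
  92→99: 7 bp
  99→111: 12 bp
  111→116: 5 bp
  116→128: 12 bp
  128→130: 2 bp
  130→139: 9 bp
  139→145: 6 bp
  145→153: 8 bp
  153→166: 13 bp
  166→168: 2 bp
  168→181: 13 bp
  181→192: 11 bp
  192→204: 12 bp
  204→221: 17 bp
  221→239: 18 bp
  239→253: 14 bp
  253→263: 10 bp
  263→273: 10 bp
  273→8 (wrap): 281-273+8 = 16 bp

[2,2,3,5,5,5,5,6,7,7,8,8,8,9,10,10,11,12,12,12,13,13,14,14,14,15,16,17,18]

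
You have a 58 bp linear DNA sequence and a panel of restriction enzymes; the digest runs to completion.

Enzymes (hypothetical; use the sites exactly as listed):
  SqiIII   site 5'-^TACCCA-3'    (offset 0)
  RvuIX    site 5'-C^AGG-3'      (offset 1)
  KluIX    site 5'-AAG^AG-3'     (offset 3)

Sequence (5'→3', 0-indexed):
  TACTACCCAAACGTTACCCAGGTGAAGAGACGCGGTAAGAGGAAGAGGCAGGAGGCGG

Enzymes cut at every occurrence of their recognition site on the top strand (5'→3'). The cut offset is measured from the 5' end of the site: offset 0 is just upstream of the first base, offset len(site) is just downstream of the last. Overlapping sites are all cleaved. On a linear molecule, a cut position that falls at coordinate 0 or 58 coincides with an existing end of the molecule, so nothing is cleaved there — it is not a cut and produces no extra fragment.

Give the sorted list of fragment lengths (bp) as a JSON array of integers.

Site scan:
  SqiIII TACCCA/0: at [3, 14] ⇒ [3, 14]
  RvuIX CAGG/1: at [18, 48] ⇒ [19, 49]
  KluIX AAGAG/3: at [24, 36, 42] ⇒ [27, 39, 45]

All cut coordinates (distinct, sorted): [3, 14, 19, 27, 39, 45, 49]

Fragments:
  [0,3): 3 bp
  [3,14): 11 bp
  [14,19): 5 bp
  [19,27): 8 bp
  [27,39): 12 bp
  [39,45): 6 bp
  [45,49): 4 bp
  [49,58): 9 bp

[3,4,5,6,8,9,11,12]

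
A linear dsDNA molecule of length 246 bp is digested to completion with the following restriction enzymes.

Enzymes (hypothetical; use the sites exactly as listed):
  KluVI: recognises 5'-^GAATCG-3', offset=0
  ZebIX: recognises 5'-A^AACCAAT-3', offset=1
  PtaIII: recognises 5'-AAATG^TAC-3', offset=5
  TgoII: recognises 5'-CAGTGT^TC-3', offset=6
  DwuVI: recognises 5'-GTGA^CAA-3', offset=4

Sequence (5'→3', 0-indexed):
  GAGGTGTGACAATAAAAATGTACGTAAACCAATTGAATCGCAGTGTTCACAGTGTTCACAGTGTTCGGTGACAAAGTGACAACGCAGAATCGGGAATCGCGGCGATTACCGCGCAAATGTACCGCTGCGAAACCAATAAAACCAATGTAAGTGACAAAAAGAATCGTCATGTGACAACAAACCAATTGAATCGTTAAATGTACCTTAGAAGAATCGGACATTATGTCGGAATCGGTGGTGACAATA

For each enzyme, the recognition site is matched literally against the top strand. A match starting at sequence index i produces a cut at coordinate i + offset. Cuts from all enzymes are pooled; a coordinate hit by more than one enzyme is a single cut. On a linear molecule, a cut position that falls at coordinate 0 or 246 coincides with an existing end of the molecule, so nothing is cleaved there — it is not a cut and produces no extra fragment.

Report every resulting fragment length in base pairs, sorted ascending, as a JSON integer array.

Per-enzyme occurrences:
  KluVI (GAATCG, off=0): starts [34, 86, 93, 160, 187, 210, 228] → cuts [34, 86, 93, 160, 187, 210, 228]
  ZebIX (AAACCAAT, off=1): starts [25, 129, 138, 178] → cuts [26, 130, 139, 179]
  PtaIII (AAATGTAC, off=5): starts [15, 114, 195] → cuts [20, 119, 200]
  TgoII (CAGTGTTC, off=6): starts [40, 49, 58] → cuts [46, 55, 64]
  DwuVI (GTGACAA, off=4): starts [5, 67, 75, 150, 170, 237] → cuts [9, 71, 79, 154, 174, 241]

All cut coordinates (distinct, sorted): [9, 20, 26, 34, 46, 55, 64, 71, 79, 86, 93, 119, 130, 139, 154, 160, 174, 179, 187, 200, 210, 228, 241]

Fragments:
  [0,9): 9 bp
  [9,20): 11 bp
  [20,26): 6 bp
  [26,34): 8 bp
  [34,46): 12 bp
  [46,55): 9 bp
  [55,64): 9 bp
  [64,71): 7 bp
  [71,79): 8 bp
  [79,86): 7 bp
  [86,93): 7 bp
  [93,119): 26 bp
  [119,130): 11 bp
  [130,139): 9 bp
  [139,154): 15 bp
  [154,160): 6 bp
  [160,174): 14 bp
  [174,179): 5 bp
  [179,187): 8 bp
  [187,200): 13 bp
  [200,210): 10 bp
  [210,228): 18 bp
  [228,241): 13 bp
  [241,246): 5 bp

[5,5,6,6,7,7,7,8,8,8,9,9,9,9,10,11,11,12,13,13,14,15,18,26]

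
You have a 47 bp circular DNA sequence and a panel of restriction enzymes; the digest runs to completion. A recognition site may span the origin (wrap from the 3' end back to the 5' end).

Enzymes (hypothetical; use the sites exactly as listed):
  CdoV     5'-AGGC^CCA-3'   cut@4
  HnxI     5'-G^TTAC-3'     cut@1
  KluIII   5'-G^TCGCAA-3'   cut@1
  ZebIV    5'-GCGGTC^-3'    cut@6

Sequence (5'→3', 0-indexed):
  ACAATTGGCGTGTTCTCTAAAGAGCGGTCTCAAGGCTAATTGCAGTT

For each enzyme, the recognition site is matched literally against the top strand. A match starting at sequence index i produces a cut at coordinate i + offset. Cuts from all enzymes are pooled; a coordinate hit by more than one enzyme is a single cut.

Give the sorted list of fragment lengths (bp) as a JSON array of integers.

Site scan:
  CdoV (AGGCCCA, off=4): no sites
  HnxI GTTAC/1: at [44] ⇒ [45]
  KluIII (GTCGCAA, off=1): no sites
  ZebIV GCGGTC/6: at [23] ⇒ [29]

All cut coordinates (distinct, sorted): [29, 45]

Fragments:
  29→45: 16 bp
  45→29 (wrap): 47-45+29 = 31 bp

[16,31]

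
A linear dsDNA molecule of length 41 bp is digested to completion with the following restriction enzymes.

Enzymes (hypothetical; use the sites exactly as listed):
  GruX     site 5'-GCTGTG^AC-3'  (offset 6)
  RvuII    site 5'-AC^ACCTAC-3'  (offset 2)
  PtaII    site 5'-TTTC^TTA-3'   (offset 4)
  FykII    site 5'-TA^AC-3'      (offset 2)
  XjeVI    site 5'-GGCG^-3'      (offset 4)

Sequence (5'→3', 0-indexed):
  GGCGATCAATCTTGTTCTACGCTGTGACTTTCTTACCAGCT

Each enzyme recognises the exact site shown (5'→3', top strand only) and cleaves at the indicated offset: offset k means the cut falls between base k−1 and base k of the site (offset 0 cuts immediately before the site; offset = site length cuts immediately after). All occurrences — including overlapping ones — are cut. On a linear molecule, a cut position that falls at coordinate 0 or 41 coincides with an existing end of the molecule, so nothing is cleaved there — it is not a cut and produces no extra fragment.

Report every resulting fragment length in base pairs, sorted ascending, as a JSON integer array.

Site scan:
  GruX (GCTGTGAC, off=6): starts [20] → cuts [26]
  RvuII (ACACCTAC, off=2): no sites
  PtaII (TTTCTTA, off=4): starts [28] → cuts [32]
  FykII (TAAC, off=2): no sites
  XjeVI (GGCG, off=4): starts [0] → cuts [4]

All cut coordinates (distinct, sorted): [4, 26, 32]

Fragment lengths:
  [0,4): 4 bp
  [4,26): 22 bp
  [26,32): 6 bp
  [32,41): 9 bp

[4,6,9,22]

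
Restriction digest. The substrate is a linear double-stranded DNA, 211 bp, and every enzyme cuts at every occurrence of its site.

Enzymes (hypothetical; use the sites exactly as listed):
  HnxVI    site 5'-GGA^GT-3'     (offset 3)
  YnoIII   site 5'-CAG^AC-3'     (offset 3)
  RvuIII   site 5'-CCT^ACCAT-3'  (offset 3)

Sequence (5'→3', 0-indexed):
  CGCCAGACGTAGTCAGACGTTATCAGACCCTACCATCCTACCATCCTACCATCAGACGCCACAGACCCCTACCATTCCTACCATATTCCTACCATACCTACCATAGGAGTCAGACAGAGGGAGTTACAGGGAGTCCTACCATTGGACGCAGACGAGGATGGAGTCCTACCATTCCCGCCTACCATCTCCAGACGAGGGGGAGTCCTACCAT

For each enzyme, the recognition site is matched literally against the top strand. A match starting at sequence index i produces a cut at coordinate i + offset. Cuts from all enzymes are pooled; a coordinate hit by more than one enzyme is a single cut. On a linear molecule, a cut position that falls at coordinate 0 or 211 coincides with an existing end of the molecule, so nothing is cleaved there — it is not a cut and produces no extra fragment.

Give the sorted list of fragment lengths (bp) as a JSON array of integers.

[5,5,5,5,5,5,6,6,8,8,8,9,9,9,9,9,10,10,10,10,11,11,11,13,14]

Per-enzyme occurrences:
  HnxVI (GGAGT, off=3): starts [105, 119, 129, 159, 198] → cuts [108, 122, 132, 162, 201]
  YnoIII (CAGAC, off=3): starts [3, 13, 23, 52, 61, 110, 148, 188] → cuts [6, 16, 26, 55, 64, 113, 151, 191]
  RvuIII (CCTACCAT, off=3): starts [28, 36, 44, 67, 76, 87, 96, 134, 164, 177, 203] → cuts [31, 39, 47, 70, 79, 90, 99, 137, 167, 180, 206]

All cut coordinates (distinct, sorted): [6, 16, 26, 31, 39, 47, 55, 64, 70, 79, 90, 99, 108, 113, 122, 132, 137, 151, 162, 167, 180, 191, 201, 206]

Fragment lengths:
  [0,6): 6 bp
  [6,16): 10 bp
  [16,26): 10 bp
  [26,31): 5 bp
  [31,39): 8 bp
  [39,47): 8 bp
  [47,55): 8 bp
  [55,64): 9 bp
  [64,70): 6 bp
  [70,79): 9 bp
  [79,90): 11 bp
  [90,99): 9 bp
  [99,108): 9 bp
  [108,113): 5 bp
  [113,122): 9 bp
  [122,132): 10 bp
  [132,137): 5 bp
  [137,151): 14 bp
  [151,162): 11 bp
  [162,167): 5 bp
  [167,180): 13 bp
  [180,191): 11 bp
  [191,201): 10 bp
  [201,206): 5 bp
  [206,211): 5 bp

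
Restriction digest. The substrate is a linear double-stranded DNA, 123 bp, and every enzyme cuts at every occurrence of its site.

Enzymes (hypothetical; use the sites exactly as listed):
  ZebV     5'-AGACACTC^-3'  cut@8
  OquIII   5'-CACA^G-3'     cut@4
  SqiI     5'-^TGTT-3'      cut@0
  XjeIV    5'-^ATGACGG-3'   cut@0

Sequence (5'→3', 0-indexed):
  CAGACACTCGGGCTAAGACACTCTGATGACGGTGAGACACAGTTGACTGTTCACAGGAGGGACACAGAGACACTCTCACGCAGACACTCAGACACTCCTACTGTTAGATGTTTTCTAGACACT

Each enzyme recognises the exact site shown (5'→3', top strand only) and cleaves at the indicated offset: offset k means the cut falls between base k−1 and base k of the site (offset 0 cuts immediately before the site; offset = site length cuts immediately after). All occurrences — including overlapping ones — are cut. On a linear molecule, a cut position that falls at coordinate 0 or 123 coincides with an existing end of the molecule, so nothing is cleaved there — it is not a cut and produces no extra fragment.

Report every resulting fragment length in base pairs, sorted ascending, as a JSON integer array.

Scan for sites:
  ZebV (AGACACTC, off=8): starts [1, 15, 67, 81, 89] → cuts [9, 23, 75, 89, 97]
  OquIII (CACAG, off=4): starts [37, 51, 62] → cuts [41, 55, 66]
  SqiI (TGTT, off=0): starts [47, 101, 108] → cuts [47, 101, 108]
  XjeIV (ATGACGG, off=0): starts [25] → cuts [25]

Pooled cuts: [9, 23, 25, 41, 47, 55, 66, 75, 89, 97, 101, 108]

Fragment lengths:
  [0,9): 9 bp
  [9,23): 14 bp
  [23,25): 2 bp
  [25,41): 16 bp
  [41,47): 6 bp
  [47,55): 8 bp
  [55,66): 11 bp
  [66,75): 9 bp
  [75,89): 14 bp
  [89,97): 8 bp
  [97,101): 4 bp
  [101,108): 7 bp
  [108,123): 15 bp

[2,4,6,7,8,8,9,9,11,14,14,15,16]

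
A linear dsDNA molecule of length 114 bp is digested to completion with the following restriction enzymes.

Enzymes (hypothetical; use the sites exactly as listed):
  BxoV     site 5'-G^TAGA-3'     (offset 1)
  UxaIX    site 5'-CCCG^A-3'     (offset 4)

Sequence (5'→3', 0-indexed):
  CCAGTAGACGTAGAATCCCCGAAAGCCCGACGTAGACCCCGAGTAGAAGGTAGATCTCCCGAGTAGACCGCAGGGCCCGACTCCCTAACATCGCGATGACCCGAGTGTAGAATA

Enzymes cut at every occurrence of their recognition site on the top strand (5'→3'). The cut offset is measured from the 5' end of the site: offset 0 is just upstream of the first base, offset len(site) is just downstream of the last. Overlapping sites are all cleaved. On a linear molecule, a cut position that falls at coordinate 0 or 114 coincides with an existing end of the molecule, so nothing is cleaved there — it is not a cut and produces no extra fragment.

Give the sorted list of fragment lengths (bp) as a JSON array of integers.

[2,2,3,4,4,6,7,7,8,9,11,11,16,24]

Per-enzyme occurrences:
  BxoV GTAGA/1: at [3, 9, 31, 42, 49, 62, 106] ⇒ [4, 10, 32, 43, 50, 63, 107]
  UxaIX CCCGA/4: at [17, 25, 37, 57, 75, 99] ⇒ [21, 29, 41, 61, 79, 103]

All cut coordinates (distinct, sorted): [4, 10, 21, 29, 32, 41, 43, 50, 61, 63, 79, 103, 107]

Fragments:
  [0,4): 4 bp
  [4,10): 6 bp
  [10,21): 11 bp
  [21,29): 8 bp
  [29,32): 3 bp
  [32,41): 9 bp
  [41,43): 2 bp
  [43,50): 7 bp
  [50,61): 11 bp
  [61,63): 2 bp
  [63,79): 16 bp
  [79,103): 24 bp
  [103,107): 4 bp
  [107,114): 7 bp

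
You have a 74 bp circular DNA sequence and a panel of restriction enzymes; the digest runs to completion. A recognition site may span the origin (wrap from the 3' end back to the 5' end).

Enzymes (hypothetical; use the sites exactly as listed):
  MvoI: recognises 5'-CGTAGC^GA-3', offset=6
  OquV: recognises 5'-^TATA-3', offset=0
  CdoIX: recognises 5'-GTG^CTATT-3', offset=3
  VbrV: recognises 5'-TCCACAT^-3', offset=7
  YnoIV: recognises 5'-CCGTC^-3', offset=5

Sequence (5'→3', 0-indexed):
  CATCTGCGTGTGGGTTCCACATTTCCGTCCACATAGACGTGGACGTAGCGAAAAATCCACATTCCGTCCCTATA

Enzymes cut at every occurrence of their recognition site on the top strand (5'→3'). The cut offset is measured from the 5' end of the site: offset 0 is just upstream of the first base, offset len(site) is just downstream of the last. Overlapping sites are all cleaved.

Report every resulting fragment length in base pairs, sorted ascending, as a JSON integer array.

Site scan:
  MvoI CGTAGCGA/6: at [43] ⇒ [49]
  OquV TATA/0: at [70] ⇒ [70]
  CdoIX (GTGCTATT, off=3): no sites
  VbrV TCCACAT/7: at [15, 27, 55] ⇒ [22, 34, 62]
  YnoIV CCGTC/5: at [24, 63] ⇒ [29, 68]

Pooled cuts: [22, 29, 34, 49, 62, 68, 70]

Fragments:
  22→29: 7 bp
  29→34: 5 bp
  34→49: 15 bp
  49→62: 13 bp
  62→68: 6 bp
  68→70: 2 bp
  70→22 (wrap): 74-70+22 = 26 bp

[2,5,6,7,13,15,26]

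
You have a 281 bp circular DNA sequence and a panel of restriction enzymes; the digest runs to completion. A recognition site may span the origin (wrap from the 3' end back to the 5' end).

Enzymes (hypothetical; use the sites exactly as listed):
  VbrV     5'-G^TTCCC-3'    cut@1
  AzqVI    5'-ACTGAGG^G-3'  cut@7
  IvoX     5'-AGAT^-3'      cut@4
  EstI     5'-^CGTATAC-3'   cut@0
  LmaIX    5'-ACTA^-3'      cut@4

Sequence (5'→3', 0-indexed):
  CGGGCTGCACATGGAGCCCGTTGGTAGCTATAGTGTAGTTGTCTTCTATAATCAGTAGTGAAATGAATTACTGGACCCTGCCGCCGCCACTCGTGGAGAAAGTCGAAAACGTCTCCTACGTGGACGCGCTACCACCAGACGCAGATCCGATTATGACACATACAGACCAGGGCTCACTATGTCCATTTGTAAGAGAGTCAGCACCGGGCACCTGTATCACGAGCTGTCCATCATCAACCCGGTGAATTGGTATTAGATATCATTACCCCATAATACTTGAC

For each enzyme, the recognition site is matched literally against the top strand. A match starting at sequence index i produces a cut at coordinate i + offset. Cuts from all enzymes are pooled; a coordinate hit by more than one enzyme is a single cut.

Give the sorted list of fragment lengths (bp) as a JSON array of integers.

[33,79,169]

Site scan:
  VbrV (GTTCCC, off=1): no sites
  AzqVI (ACTGAGGG, off=7): no sites
  IvoX AGAT/4: at [142, 254] ⇒ [146, 258]
  EstI (CGTATAC, off=0): no sites
  LmaIX ACTA/4: at [175] ⇒ [179]

All cut coordinates (distinct, sorted): [146, 179, 258]

Fragment lengths:
  146→179: 33 bp
  179→258: 79 bp
  258→146 (wrap): 281-258+146 = 169 bp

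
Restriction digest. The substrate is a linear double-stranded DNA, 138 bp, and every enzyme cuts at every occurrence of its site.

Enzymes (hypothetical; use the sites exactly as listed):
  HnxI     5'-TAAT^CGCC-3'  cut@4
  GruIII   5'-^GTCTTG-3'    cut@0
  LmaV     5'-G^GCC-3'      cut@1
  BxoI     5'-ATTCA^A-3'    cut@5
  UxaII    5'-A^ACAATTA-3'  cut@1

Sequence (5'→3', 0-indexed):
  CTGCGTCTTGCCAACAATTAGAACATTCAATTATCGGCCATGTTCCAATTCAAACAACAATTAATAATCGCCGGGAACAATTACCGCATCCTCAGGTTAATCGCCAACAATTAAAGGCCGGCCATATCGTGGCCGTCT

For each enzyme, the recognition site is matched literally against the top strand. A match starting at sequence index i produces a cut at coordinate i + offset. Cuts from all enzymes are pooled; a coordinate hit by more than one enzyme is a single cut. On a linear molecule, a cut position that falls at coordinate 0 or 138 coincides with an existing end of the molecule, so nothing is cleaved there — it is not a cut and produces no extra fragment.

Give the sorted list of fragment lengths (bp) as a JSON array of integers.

[4,4,4,5,7,7,8,9,10,11,12,16,16,25]

Scan for sites:
  HnxI (TAATCGCC, off=4): starts [64, 97] → cuts [68, 101]
  GruIII (GTCTTG, off=0): starts [4] → cuts [4]
  LmaV (GGCC, off=1): starts [35, 115, 119, 130] → cuts [36, 116, 120, 131]
  BxoI (ATTCAA, off=5): starts [24, 47] → cuts [29, 52]
  UxaII (AACAATTA, off=1): starts [12, 55, 75, 105] → cuts [13, 56, 76, 106]

All cut coordinates (distinct, sorted): [4, 13, 29, 36, 52, 56, 68, 76, 101, 106, 116, 120, 131]

Fragments:
  [0,4): 4 bp
  [4,13): 9 bp
  [13,29): 16 bp
  [29,36): 7 bp
  [36,52): 16 bp
  [52,56): 4 bp
  [56,68): 12 bp
  [68,76): 8 bp
  [76,101): 25 bp
  [101,106): 5 bp
  [106,116): 10 bp
  [116,120): 4 bp
  [120,131): 11 bp
  [131,138): 7 bp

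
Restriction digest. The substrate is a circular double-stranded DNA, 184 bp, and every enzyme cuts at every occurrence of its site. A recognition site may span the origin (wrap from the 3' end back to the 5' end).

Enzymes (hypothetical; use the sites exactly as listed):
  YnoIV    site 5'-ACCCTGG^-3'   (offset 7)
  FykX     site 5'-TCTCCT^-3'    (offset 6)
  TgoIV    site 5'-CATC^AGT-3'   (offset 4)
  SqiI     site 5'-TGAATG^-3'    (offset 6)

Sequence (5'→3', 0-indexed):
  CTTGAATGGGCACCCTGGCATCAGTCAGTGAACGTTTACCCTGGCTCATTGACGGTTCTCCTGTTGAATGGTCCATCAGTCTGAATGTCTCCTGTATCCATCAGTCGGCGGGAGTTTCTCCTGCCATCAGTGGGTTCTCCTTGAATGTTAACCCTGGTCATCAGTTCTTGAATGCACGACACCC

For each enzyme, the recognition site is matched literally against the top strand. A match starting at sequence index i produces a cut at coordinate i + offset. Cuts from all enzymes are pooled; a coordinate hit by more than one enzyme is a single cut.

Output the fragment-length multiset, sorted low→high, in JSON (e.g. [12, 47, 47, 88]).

Scan for sites:
  YnoIV ACCCTGG/7: at [11, 37, 150] ⇒ [18, 44, 157]
  FykX TCTCCT/6: at [56, 87, 116, 135] ⇒ [62, 93, 122, 141]
  TgoIV CATCAGT/4: at [18, 73, 98, 124, 158] ⇒ [22, 77, 102, 128, 162]
  SqiI TGAATG/6: at [2, 64, 81, 141, 168] ⇒ [8, 70, 87, 147, 174]

Pooled cuts: [8, 18, 22, 44, 62, 70, 77, 87, 93, 102, 122, 128, 141, 147, 157, 162, 174]

Fragments:
  8→18: 10 bp
  18→22: 4 bp
  22→44: 22 bp
  44→62: 18 bp
  62→70: 8 bp
  70→77: 7 bp
  77→87: 10 bp
  87→93: 6 bp
  93→102: 9 bp
  102→122: 20 bp
  122→128: 6 bp
  128→141: 13 bp
  141→147: 6 bp
  147→157: 10 bp
  157→162: 5 bp
  162→174: 12 bp
  174→8 (wrap): 184-174+8 = 18 bp

[4,5,6,6,6,7,8,9,10,10,10,12,13,18,18,20,22]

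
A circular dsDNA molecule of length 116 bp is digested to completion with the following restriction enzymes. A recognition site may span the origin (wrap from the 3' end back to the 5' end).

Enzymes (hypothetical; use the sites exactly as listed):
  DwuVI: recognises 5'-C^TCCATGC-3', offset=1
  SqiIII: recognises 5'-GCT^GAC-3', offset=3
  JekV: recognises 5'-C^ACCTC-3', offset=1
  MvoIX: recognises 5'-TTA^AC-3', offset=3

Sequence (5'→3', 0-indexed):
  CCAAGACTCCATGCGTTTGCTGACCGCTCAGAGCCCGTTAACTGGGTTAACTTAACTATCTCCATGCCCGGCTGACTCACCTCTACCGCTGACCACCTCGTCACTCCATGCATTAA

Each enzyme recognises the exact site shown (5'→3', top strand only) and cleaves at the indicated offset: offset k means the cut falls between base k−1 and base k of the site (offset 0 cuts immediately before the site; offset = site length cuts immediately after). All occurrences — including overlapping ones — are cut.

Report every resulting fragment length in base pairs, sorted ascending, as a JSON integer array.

[4,5,5,6,8,9,10,11,12,13,14,19]

Site scan:
  DwuVI (CTCCATGC, off=1): starts [6, 59, 103] → cuts [7, 60, 104]
  SqiIII (GCTGAC, off=3): starts [18, 70, 87] → cuts [21, 73, 90]
  JekV (CACCTC, off=1): starts [77, 93] → cuts [78, 94]
  MvoIX (TTAAC, off=3): starts [37, 46, 51, 112] → cuts [40, 49, 54, 115]

All cut coordinates (distinct, sorted): [7, 21, 40, 49, 54, 60, 73, 78, 90, 94, 104, 115]

Fragments:
  7→21: 14 bp
  21→40: 19 bp
  40→49: 9 bp
  49→54: 5 bp
  54→60: 6 bp
  60→73: 13 bp
  73→78: 5 bp
  78→90: 12 bp
  90→94: 4 bp
  94→104: 10 bp
  104→115: 11 bp
  115→7 (wrap): 116-115+7 = 8 bp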